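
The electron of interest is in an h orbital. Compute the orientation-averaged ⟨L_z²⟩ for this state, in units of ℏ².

⟨L_z²⟩ = 10 ℏ²

For an h orbital, l = 5.
m_l runs from −5 to 5, i.e. {-5, -4, -3, -2, -1, 0, 1, 2, 3, 4, 5}.
⟨L_z²⟩ = ℏ²·(Σ m_l²)/(2l+1) = ℏ²·110/11 = 10ℏ².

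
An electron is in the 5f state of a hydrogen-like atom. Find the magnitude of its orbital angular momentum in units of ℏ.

For 5f, l = 3.
|L| = ℏ√(l(l+1)) = ℏ√(3·4) = 2√3 ℏ

|L| = 2√3 ℏ ≈ 3.464ℏ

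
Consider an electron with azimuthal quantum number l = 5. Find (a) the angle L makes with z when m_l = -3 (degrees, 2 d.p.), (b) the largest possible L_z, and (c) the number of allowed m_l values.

For m_l = -3: cos θ = -3/√30, θ ≈ 123.21°.
L_z,max = lℏ = 5ℏ.
There are 2l+1 = 11 values of m_l.

θ(m_l=-3) ≈ 123.21°; L_z,max = 5ℏ; 11 values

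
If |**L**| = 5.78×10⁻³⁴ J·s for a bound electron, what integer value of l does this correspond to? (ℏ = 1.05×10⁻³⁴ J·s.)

l = 5

In units of ℏ, |L| ≈ 5.505.
l(l+1) ≈ 5.505² ≈ 30.30, so l = 5.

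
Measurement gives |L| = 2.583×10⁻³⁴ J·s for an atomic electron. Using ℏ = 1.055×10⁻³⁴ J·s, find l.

|L|/ℏ = (2.583×10⁻³⁴)/(1.055×10⁻³⁴) ≈ 2.448.
l(l+1) ≈ 2.448² ≈ 5.99, so l = 2.

l = 2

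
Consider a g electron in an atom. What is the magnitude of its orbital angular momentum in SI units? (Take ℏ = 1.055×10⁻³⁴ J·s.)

For a g orbital, l = 4.
|L| = ℏ√(l(l+1)) = ℏ√(4·5) = 2√5 ℏ
Numerically, |L| = 4.472 × (1.055×10⁻³⁴ J·s) = 4.718×10⁻³⁴ J·s.

|L| = 4.718×10⁻³⁴ J·s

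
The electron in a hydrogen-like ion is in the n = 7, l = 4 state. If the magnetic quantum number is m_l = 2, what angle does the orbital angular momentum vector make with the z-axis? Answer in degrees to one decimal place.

|L| = √(l(l+1)) ℏ = 2√5 ℏ.
L_z = m_l ℏ = 2ℏ.
cos θ = L_z/|L| = 2/√20, so θ ≈ 63.4°.

θ ≈ 63.4°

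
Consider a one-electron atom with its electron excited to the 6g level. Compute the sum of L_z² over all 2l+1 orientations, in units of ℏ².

The 6g level has l = 4.
The allowed m_l values are -4, -3, -2, -1, 0, 1, 2, 3, 4.
Summing m² from −4 to 4: Σ m_l² = 60.

Σ(L_z)² = 60 ℏ²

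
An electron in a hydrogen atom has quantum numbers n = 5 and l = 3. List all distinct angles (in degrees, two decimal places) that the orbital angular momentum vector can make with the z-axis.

|L| = √(l(l+1)) ℏ = 2√3 ℏ.
cos θ = m_l/√12 for each m_l ∈ {-3, -2, -1, 0, 1, 2, 3}.

θ ∈ {30.00°, 54.74°, 73.22°, 90.00°, 106.78°, 125.26°, 150.00°}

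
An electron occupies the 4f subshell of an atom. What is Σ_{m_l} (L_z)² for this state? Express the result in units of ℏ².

Σ(L_z)² = 28 ℏ²

The 4f subshell has l = 3.
m_l runs from −3 to 3, i.e. {-3, -2, -1, 0, 1, 2, 3}.
Σ m_l² = 2·(1 + 4 + 9) = 28.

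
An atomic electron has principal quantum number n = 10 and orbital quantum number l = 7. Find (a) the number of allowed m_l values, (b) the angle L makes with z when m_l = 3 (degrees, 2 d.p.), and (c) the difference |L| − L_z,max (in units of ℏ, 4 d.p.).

15 values; θ(m_l=3) ≈ 66.37°; |L|−L_z,max ≈ 0.4833ℏ

There are 2l+1 = 15 values of m_l.
For m_l = 3: cos θ = 3/√56, θ ≈ 66.37°.
|L| − L_z,max = (2√14 − 7)ℏ ≈ 0.4833ℏ.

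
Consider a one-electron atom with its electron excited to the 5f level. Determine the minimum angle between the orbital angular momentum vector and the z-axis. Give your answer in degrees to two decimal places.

The 5f level has l = 3.
|L| = √(l(l+1)) ℏ = 2√3 ℏ.
The smallest angle corresponds to the largest L_z, i.e. m_l = l = 3, giving L_z = 3ℏ.
cos θ_min = 3/√12, so θ_min ≈ 30.00°.

θ_min ≈ 30.00°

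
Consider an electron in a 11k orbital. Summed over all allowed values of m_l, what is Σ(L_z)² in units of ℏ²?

Σ(L_z)² = 280 ℏ²

The 11k subshell has l = 7.
m_l runs from −7 to 7, i.e. {-7, -6, -5, -4, -3, -2, -1, 0, 1, 2, 3, 4, 5, 6, 7}.
Σ m_l² = 2·(1 + 4 + 9 + 16 + 25 + 36 + 49) = 280.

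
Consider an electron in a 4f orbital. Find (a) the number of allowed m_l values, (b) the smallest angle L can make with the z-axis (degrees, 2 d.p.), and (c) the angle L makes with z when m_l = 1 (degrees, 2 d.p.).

The 4f subshell has l = 3.
There are 2l+1 = 7 values of m_l.
cos θ_min = 3/√12, so θ_min ≈ 30.00°.
For m_l = 1: cos θ = 1/√12, θ ≈ 73.22°.

7 values; θ_min ≈ 30.00°; θ(m_l=1) ≈ 73.22°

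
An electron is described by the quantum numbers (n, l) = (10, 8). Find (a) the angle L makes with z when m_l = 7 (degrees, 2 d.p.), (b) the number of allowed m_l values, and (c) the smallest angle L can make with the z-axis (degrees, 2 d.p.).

θ(m_l=7) ≈ 34.42°; 17 values; θ_min ≈ 19.47°

For m_l = 7: cos θ = 7/√72, θ ≈ 34.42°.
There are 2l+1 = 17 values of m_l.
cos θ_min = 8/√72, so θ_min ≈ 19.47°.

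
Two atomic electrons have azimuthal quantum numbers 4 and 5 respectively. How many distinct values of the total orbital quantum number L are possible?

9

By the triangle rule, |l₁ − l₂| ≤ L ≤ l₁ + l₂.
L ∈ {1, 2, 3, 4, 5, 6, 7, 8, 9}.
That is 9 values.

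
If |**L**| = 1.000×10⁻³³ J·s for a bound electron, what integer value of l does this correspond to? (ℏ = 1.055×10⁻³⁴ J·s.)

l = 9

|L|/ℏ = (1.000×10⁻³³)/(1.055×10⁻³⁴) ≈ 9.479.
Set l(l+1) = 89.85; the integer solution is l = 9.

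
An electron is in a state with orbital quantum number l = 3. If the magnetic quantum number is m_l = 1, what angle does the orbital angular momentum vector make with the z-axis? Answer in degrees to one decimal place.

|L| = ℏ√(l(l+1)) = 2√3 ℏ.
L_z = m_l ℏ = 1ℏ.
cos θ = L_z/|L| = 1/√12, so θ ≈ 73.2°.

θ ≈ 73.2°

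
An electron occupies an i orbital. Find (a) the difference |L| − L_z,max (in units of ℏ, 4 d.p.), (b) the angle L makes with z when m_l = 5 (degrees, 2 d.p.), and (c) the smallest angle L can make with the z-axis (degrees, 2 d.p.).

|L|−L_z,max ≈ 0.4807ℏ; θ(m_l=5) ≈ 39.51°; θ_min ≈ 22.21°

An i state has l = 6.
|L| − L_z,max = (√42 − 6)ℏ ≈ 0.4807ℏ.
For m_l = 5: cos θ = 5/√42, θ ≈ 39.51°.
cos θ_min = 6/√42, so θ_min ≈ 22.21°.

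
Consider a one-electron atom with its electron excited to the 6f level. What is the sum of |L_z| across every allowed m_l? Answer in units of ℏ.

The 6f level has l = 3.
m_l ∈ {-3, -2, -1, 0, 1, 2, 3}.
Σ|m_l| = 2·3(3+1)/2 = 12.

Σ|L_z| = 12 ℏ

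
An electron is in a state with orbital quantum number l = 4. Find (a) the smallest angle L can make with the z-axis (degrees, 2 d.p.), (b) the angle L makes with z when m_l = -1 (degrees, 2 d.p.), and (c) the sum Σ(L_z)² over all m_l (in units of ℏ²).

cos θ_min = 4/√20, so θ_min ≈ 26.57°.
For m_l = -1: cos θ = -1/√20, θ ≈ 102.92°.
Σ m_l² = 60, so Σ(L_z)² = 60 ℏ².

θ_min ≈ 26.57°; θ(m_l=-1) ≈ 102.92°; Σ(L_z)² = 60 ℏ²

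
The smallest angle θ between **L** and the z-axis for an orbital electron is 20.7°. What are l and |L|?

l = 7, |L| = 2√14 ℏ ≈ 7.483ℏ

cos²θ_min = l/(l+1) = 0.8751.
l = cos²θ/sin²θ ≈ 7.
Then |L| = ℏ√(7·8) = 2√14 ℏ.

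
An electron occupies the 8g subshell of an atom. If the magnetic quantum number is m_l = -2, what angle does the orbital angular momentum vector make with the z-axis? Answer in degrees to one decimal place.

θ ≈ 116.6°

For 8g, l = 4.
|L| = √(l(l+1)) ℏ = 2√5 ℏ.
L_z = m_l ℏ = −2ℏ.
cos θ = L_z/|L| = -2/√20, so θ ≈ 116.6°.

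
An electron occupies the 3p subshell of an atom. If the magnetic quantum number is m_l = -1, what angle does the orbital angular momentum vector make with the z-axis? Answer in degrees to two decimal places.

The 3p subshell has l = 1.
|L|² = l(l+1)ℏ² = 2ℏ², so |L| = √2 ℏ.
L_z = m_l ℏ = −1ℏ.
cos θ = L_z/|L| = -1/√2, so θ ≈ 135.00°.

θ ≈ 135.00°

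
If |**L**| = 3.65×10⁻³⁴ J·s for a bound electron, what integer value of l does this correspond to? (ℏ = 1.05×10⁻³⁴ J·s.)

l = 3

|L|/ℏ = (3.65×10⁻³⁴)/(1.05×10⁻³⁴) ≈ 3.476.
(|L|/ℏ)² = l(l+1) ≈ 12.08 ⇒ l = 3.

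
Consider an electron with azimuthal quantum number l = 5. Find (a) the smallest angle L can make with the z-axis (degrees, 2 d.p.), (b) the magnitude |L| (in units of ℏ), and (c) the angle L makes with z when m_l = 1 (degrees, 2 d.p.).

cos θ_min = 5/√30, so θ_min ≈ 24.09°.
|L| = ℏ√(5·6) = √30 ℏ ≈ 5.477ℏ.
For m_l = 1: cos θ = 1/√30, θ ≈ 79.48°.

θ_min ≈ 24.09°; |L| = √30 ℏ ≈ 5.477ℏ; θ(m_l=1) ≈ 79.48°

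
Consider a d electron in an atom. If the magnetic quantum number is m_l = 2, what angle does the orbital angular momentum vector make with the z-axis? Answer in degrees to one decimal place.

D corresponds to l = 2.
|L|² = l(l+1)ℏ² = 6ℏ², so |L| = √6 ℏ.
L_z = m_l ℏ = 2ℏ.
cos θ = L_z/|L| = 2/√6, so θ ≈ 35.3°.

θ ≈ 35.3°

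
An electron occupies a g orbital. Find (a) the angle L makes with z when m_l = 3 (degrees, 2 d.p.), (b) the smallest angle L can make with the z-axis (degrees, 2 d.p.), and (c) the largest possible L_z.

A g state has l = 4.
For m_l = 3: cos θ = 3/√20, θ ≈ 47.87°.
cos θ_min = 4/√20, so θ_min ≈ 26.57°.
L_z,max = lℏ = 4ℏ.

θ(m_l=3) ≈ 47.87°; θ_min ≈ 26.57°; L_z,max = 4ℏ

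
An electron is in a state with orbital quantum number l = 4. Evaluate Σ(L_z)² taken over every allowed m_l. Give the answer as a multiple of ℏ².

m_l ∈ {-4, -3, -2, -1, 0, 1, 2, 3, 4}.
Summing m² from −4 to 4: Σ m_l² = 60.

Σ(L_z)² = 60 ℏ²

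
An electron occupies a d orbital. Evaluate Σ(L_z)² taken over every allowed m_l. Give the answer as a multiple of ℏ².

A d state has l = 2.
m_l ∈ {-2, -1, 0, 1, 2}.
Σ m_l² = 2·(1 + 4) = 10.

Σ(L_z)² = 10 ℏ²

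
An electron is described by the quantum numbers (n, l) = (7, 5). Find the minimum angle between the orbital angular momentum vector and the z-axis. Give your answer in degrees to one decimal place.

|L|² = l(l+1)ℏ² = 30ℏ², so |L| = √30 ℏ.
The smallest angle corresponds to the largest L_z, i.e. m_l = l = 5, giving L_z = 5ℏ.
cos θ_min = 5/√30, so θ_min ≈ 24.1°.

θ_min ≈ 24.1°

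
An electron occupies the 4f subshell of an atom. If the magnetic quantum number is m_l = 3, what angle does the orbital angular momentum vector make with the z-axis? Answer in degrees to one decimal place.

For 4f, l = 3.
|L| = √(l(l+1)) ℏ = 2√3 ℏ.
L_z = m_l ℏ = 3ℏ.
cos θ = L_z/|L| = 3/√12, so θ ≈ 30.0°.

θ ≈ 30.0°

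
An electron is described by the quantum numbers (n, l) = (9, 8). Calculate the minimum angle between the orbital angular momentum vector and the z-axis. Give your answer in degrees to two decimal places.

|L| = ℏ√(l(l+1)) = 6√2 ℏ.
The smallest angle corresponds to the largest L_z, i.e. m_l = l = 8, giving L_z = 8ℏ.
cos θ_min = 8/√72, so θ_min ≈ 19.47°.

θ_min ≈ 19.47°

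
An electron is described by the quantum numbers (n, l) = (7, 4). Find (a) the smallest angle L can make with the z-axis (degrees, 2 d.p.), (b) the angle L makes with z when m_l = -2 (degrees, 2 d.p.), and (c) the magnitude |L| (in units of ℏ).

θ_min ≈ 26.57°; θ(m_l=-2) ≈ 116.57°; |L| = 2√5 ℏ ≈ 4.472ℏ

cos θ_min = 4/√20, so θ_min ≈ 26.57°.
For m_l = -2: cos θ = -2/√20, θ ≈ 116.57°.
|L| = ℏ√(4·5) = 2√5 ℏ ≈ 4.472ℏ.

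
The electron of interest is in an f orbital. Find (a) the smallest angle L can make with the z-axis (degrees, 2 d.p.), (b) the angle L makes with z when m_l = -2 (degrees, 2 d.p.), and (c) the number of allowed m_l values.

θ_min ≈ 30.00°; θ(m_l=-2) ≈ 125.26°; 7 values

The letter f corresponds to l = 3.
cos θ_min = 3/√12, so θ_min ≈ 30.00°.
For m_l = -2: cos θ = -2/√12, θ ≈ 125.26°.
There are 2l+1 = 7 values of m_l.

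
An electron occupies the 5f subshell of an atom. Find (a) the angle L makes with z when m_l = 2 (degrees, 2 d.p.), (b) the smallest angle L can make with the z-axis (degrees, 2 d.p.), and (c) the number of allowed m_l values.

θ(m_l=2) ≈ 54.74°; θ_min ≈ 30.00°; 7 values

5f means n = 5, l = 3.
For m_l = 2: cos θ = 2/√12, θ ≈ 54.74°.
cos θ_min = 3/√12, so θ_min ≈ 30.00°.
There are 2l+1 = 7 values of m_l.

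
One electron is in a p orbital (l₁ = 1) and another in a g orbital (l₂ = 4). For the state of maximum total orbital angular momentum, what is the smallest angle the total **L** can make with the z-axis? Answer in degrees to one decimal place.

θ_min ≈ 24.1°

The total orbital quantum number L ranges from |l₁ − l₂| to l₁ + l₂ in integer steps.
Allowed values: L = 3, 4, 5.
The maximum is L = 5, with |L_tot| = ℏ√(5·6) = √30 ℏ.
The minimum angle with z is arccos(5/√30) ≈ 24.1°.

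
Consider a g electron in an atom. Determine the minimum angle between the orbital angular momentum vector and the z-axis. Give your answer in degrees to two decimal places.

The letter g corresponds to l = 4.
|L| = √(l(l+1)) ℏ = 2√5 ℏ.
The smallest angle corresponds to the largest L_z, i.e. m_l = l = 4, giving L_z = 4ℏ.
cos θ_min = 4/√20, so θ_min ≈ 26.57°.

θ_min ≈ 26.57°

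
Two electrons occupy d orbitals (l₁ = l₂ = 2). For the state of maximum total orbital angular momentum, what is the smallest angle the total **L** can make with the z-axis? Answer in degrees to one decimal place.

The total orbital quantum number L ranges from |l₁ − l₂| to l₁ + l₂ in integer steps.
L ∈ {0, 1, 2, 3, 4}.
The maximum is L = 4, with |L_tot| = ℏ√(4·5) = 2√5 ℏ.
The minimum angle with z is arccos(4/√20) ≈ 26.6°.

θ_min ≈ 26.6°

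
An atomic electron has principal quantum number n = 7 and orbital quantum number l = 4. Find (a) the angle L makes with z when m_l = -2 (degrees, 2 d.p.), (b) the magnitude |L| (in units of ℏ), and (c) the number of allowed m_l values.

For m_l = -2: cos θ = -2/√20, θ ≈ 116.57°.
|L| = ℏ√(4·5) = 2√5 ℏ ≈ 4.472ℏ.
There are 2l+1 = 9 values of m_l.

θ(m_l=-2) ≈ 116.57°; |L| = 2√5 ℏ ≈ 4.472ℏ; 9 values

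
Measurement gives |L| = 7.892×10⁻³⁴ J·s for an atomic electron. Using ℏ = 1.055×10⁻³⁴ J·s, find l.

Dividing by ℏ: |L|/ℏ ≈ 7.481.
(|L|/ℏ)² = l(l+1) ≈ 55.96 ⇒ l = 7.

l = 7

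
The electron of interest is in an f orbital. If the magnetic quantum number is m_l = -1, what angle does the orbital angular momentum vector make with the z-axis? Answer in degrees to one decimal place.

An f state has l = 3.
|L|² = l(l+1)ℏ² = 12ℏ², so |L| = 2√3 ℏ.
L_z = m_l ℏ = −1ℏ.
cos θ = L_z/|L| = -1/√12, so θ ≈ 106.8°.

θ ≈ 106.8°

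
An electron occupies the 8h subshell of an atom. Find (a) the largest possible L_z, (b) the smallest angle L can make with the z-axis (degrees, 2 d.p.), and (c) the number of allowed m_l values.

L_z,max = 5ℏ; θ_min ≈ 24.09°; 11 values

For 8h, l = 5.
L_z,max = lℏ = 5ℏ.
cos θ_min = 5/√30, so θ_min ≈ 24.09°.
There are 2l+1 = 11 values of m_l.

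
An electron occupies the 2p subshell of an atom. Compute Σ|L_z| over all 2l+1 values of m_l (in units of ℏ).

For 2p, l = 1.
The allowed m_l values are -1, 0, 1.
Σ|m_l| = 2(1+2+…+1) = 2.

Σ|L_z| = 2 ℏ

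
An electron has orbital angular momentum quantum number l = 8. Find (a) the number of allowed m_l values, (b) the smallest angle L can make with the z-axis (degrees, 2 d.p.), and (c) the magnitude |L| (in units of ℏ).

There are 2l+1 = 17 values of m_l.
cos θ_min = 8/√72, so θ_min ≈ 19.47°.
|L| = ℏ√(8·9) = 6√2 ℏ ≈ 8.485ℏ.

17 values; θ_min ≈ 19.47°; |L| = 6√2 ℏ ≈ 8.485ℏ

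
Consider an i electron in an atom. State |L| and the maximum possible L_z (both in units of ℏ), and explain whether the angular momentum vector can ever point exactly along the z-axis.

The letter i corresponds to l = 6.
|L| = √42 ℏ ≈ 6.4807ℏ, while L_z,max = lℏ = 6ℏ.
Since |L| > L_z,max, the vector can never point exactly along z; the closest it comes is θ_min = arccos(6/√42) ≈ 22.2°.

No: L_z,max = 6ℏ < |L| = √42 ℏ ≈ 6.481ℏ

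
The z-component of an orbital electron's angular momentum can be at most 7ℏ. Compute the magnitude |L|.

|L| = 2√14 ℏ ≈ 7.483ℏ

Since max m_l = l, l = 7.
Then |L| = ℏ√(7·8) = 2√14 ℏ.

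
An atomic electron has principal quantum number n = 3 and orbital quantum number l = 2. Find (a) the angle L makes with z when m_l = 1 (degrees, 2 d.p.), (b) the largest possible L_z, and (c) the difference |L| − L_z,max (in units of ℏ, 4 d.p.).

For m_l = 1: cos θ = 1/√6, θ ≈ 65.91°.
L_z,max = lℏ = 2ℏ.
|L| − L_z,max = (√6 − 2)ℏ ≈ 0.4495ℏ.

θ(m_l=1) ≈ 65.91°; L_z,max = 2ℏ; |L|−L_z,max ≈ 0.4495ℏ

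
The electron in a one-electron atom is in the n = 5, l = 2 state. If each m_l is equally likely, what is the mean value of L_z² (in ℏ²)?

⟨L_z²⟩ = 2 ℏ²

m_l ∈ {-2, -1, 0, 1, 2}.
Average of L_z² over 5 states: 10/5 ℏ² = 2 ℏ².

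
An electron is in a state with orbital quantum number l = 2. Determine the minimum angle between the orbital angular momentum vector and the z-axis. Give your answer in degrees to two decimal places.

θ_min ≈ 35.26°

|L| = √(l(l+1)) ℏ = √6 ℏ.
The smallest angle corresponds to the largest L_z, i.e. m_l = l = 2, giving L_z = 2ℏ.
cos θ_min = 2/√6, so θ_min ≈ 35.26°.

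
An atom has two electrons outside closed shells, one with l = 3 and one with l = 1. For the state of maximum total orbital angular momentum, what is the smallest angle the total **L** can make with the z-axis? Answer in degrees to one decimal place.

By the triangle rule, |l₁ − l₂| ≤ L ≤ l₁ + l₂.
Allowed values: L = 2, 3, 4.
The maximum is L = 4, with |L_tot| = ℏ√(4·5) = 2√5 ℏ.
The minimum angle with z is arccos(4/√20) ≈ 26.6°.

θ_min ≈ 26.6°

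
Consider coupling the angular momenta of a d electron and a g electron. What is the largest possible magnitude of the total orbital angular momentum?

|L_tot|_max = √42 ℏ ≈ 6.481ℏ

The total orbital quantum number L ranges from |l₁ − l₂| to l₁ + l₂ in integer steps.
So L can be 2, 3, 4, 5, 6.
The largest magnitude corresponds to L = 6: |L_tot| = ℏ√(6·7) = √42 ℏ.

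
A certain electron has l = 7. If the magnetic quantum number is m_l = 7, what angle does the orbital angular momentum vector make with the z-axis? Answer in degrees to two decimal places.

θ ≈ 20.70°

|L| = √(l(l+1)) ℏ = 2√14 ℏ.
L_z = m_l ℏ = 7ℏ.
cos θ = L_z/|L| = 7/√56, so θ ≈ 20.70°.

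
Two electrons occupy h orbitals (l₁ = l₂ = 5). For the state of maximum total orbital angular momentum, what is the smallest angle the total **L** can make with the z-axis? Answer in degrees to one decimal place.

θ_min ≈ 17.5°

Angular momentum addition gives L = |l₁ − l₂|, …, l₁ + l₂.
So L can be 0, 1, 2, 3, 4, 5, 6, 7, 8, 9, 10.
The maximum is L = 10, with |L_tot| = ℏ√(10·11) = √110 ℏ.
The minimum angle with z is arccos(10/√110) ≈ 17.5°.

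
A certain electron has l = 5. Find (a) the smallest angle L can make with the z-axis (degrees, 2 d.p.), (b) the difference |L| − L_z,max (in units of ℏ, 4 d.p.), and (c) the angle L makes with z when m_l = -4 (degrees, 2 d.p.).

θ_min ≈ 24.09°; |L|−L_z,max ≈ 0.4772ℏ; θ(m_l=-4) ≈ 136.91°

cos θ_min = 5/√30, so θ_min ≈ 24.09°.
|L| − L_z,max = (√30 − 5)ℏ ≈ 0.4772ℏ.
For m_l = -4: cos θ = -4/√30, θ ≈ 136.91°.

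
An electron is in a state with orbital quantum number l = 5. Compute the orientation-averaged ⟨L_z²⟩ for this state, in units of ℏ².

⟨L_z²⟩ = 10 ℏ²

m_l ∈ {-5, -4, -3, -2, -1, 0, 1, 2, 3, 4, 5}.
⟨L_z²⟩ = ℏ²·l(l+1)/3 = 10ℏ².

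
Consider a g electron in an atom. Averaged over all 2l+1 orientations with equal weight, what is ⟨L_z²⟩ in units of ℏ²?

⟨L_z²⟩ = 6.667 ℏ²

The letter g corresponds to l = 4.
The allowed m_l values are -4, -3, -2, -1, 0, 1, 2, 3, 4.
⟨L_z²⟩ = ℏ²·l(l+1)/3 = 6.667ℏ².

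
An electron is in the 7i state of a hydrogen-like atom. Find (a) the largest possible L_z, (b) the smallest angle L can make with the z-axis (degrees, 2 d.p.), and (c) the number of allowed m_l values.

The 7i subshell has l = 6.
L_z,max = lℏ = 6ℏ.
cos θ_min = 6/√42, so θ_min ≈ 22.21°.
There are 2l+1 = 13 values of m_l.

L_z,max = 6ℏ; θ_min ≈ 22.21°; 13 values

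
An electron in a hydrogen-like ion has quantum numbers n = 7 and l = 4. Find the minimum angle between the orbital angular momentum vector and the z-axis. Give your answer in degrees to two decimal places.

|L| = √(l(l+1)) ℏ = 2√5 ℏ.
The smallest angle corresponds to the largest L_z, i.e. m_l = l = 4, giving L_z = 4ℏ.
cos θ_min = 4/√20, so θ_min ≈ 26.57°.

θ_min ≈ 26.57°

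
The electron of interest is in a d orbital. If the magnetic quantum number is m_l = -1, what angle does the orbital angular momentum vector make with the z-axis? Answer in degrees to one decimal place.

θ ≈ 114.1°

For a d orbital, l = 2.
|L|² = l(l+1)ℏ² = 6ℏ², so |L| = √6 ℏ.
L_z = m_l ℏ = −1ℏ.
cos θ = L_z/|L| = -1/√6, so θ ≈ 114.1°.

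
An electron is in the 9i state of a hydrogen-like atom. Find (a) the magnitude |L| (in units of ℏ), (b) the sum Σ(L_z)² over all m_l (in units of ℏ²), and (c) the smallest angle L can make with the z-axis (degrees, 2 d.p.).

|L| = √42 ℏ ≈ 6.481ℏ; Σ(L_z)² = 182 ℏ²; θ_min ≈ 22.21°

The 9i subshell has l = 6.
|L| = ℏ√(6·7) = √42 ℏ ≈ 6.481ℏ.
Σ m_l² = 182, so Σ(L_z)² = 182 ℏ².
cos θ_min = 6/√42, so θ_min ≈ 22.21°.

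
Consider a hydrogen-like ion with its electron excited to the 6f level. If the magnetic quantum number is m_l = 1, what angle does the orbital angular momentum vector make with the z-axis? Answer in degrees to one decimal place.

θ ≈ 73.2°

The 6f level has l = 3.
|L|² = l(l+1)ℏ² = 12ℏ², so |L| = 2√3 ℏ.
L_z = m_l ℏ = 1ℏ.
cos θ = L_z/|L| = 1/√12, so θ ≈ 73.2°.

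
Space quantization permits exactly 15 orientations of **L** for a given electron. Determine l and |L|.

15 = 2l + 1, so l = (15−1)/2 = 7.
|L| = ℏ√(l(l+1)) = ℏ√(7·8) = 2√14 ℏ.

l = 7, |L| = 2√14 ℏ ≈ 7.483ℏ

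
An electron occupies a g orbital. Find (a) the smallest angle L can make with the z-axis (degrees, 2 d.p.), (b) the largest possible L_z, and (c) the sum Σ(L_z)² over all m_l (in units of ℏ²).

For a g orbital, l = 4.
cos θ_min = 4/√20, so θ_min ≈ 26.57°.
L_z,max = lℏ = 4ℏ.
Σ m_l² = 60, so Σ(L_z)² = 60 ℏ².

θ_min ≈ 26.57°; L_z,max = 4ℏ; Σ(L_z)² = 60 ℏ²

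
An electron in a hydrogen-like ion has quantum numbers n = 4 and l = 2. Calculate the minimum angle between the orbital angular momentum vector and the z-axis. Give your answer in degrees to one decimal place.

θ_min ≈ 35.3°

|L|² = l(l+1)ℏ² = 6ℏ², so |L| = √6 ℏ.
The smallest angle corresponds to the largest L_z, i.e. m_l = l = 2, giving L_z = 2ℏ.
cos θ_min = 2/√6, so θ_min ≈ 35.3°.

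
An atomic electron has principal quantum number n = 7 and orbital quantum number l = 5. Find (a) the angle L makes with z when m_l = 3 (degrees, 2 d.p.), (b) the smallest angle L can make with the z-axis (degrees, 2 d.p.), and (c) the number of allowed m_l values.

For m_l = 3: cos θ = 3/√30, θ ≈ 56.79°.
cos θ_min = 5/√30, so θ_min ≈ 24.09°.
There are 2l+1 = 11 values of m_l.

θ(m_l=3) ≈ 56.79°; θ_min ≈ 24.09°; 11 values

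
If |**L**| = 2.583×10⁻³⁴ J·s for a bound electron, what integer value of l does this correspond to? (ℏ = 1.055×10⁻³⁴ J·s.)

l = 2

|L|/ℏ = (2.583×10⁻³⁴)/(1.055×10⁻³⁴) ≈ 2.448.
(|L|/ℏ)² = l(l+1) ≈ 5.99 ⇒ l = 2.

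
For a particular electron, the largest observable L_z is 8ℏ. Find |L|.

|L| = 6√2 ℏ ≈ 8.485ℏ

L_z,max = lℏ, so l = 8.
|L| = ℏ√(l(l+1)) = 6√2 ℏ.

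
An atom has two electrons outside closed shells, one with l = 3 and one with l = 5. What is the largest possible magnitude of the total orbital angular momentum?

Angular momentum addition gives L = |l₁ − l₂|, …, l₁ + l₂.
So L can be 2, 3, 4, 5, 6, 7, 8.
The largest magnitude corresponds to L = 8: |L_tot| = ℏ√(8·9) = 6√2 ℏ.

|L_tot|_max = 6√2 ℏ ≈ 8.485ℏ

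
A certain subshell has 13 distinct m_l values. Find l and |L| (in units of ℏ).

Since there are 2l+1 = 13 values of m_l, l = 6.
Then |L| = √(l(l+1)) ℏ = √42 ℏ.

l = 6, |L| = √42 ℏ ≈ 6.481ℏ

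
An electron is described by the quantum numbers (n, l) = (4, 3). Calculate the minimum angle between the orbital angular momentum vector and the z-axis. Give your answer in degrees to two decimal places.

|L|² = l(l+1)ℏ² = 12ℏ², so |L| = 2√3 ℏ.
The smallest angle corresponds to the largest L_z, i.e. m_l = l = 3, giving L_z = 3ℏ.
cos θ_min = 3/√12, so θ_min ≈ 30.00°.

θ_min ≈ 30.00°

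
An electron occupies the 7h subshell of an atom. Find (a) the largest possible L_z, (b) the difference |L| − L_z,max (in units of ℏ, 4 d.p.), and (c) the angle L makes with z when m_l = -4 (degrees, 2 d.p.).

L_z,max = 5ℏ; |L|−L_z,max ≈ 0.4772ℏ; θ(m_l=-4) ≈ 136.91°

The 7h subshell has l = 5.
L_z,max = lℏ = 5ℏ.
|L| − L_z,max = (√30 − 5)ℏ ≈ 0.4772ℏ.
For m_l = -4: cos θ = -4/√30, θ ≈ 136.91°.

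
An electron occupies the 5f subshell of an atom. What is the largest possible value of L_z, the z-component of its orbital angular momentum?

The 5f subshell has l = 3.
L_z = m_l ℏ with m_l ∈ {−3, …, 3}; the maximum is m_l = 3.

L_z,max = 3ℏ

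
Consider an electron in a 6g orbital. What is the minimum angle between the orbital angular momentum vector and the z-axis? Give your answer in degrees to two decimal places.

For 6g, l = 4.
|L| = ℏ√(l(l+1)) = 2√5 ℏ.
The smallest angle corresponds to the largest L_z, i.e. m_l = l = 4, giving L_z = 4ℏ.
cos θ_min = 4/√20, so θ_min ≈ 26.57°.

θ_min ≈ 26.57°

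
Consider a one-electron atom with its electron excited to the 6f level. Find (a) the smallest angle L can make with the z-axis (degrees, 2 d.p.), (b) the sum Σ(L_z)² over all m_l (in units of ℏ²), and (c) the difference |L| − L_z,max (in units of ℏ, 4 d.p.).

θ_min ≈ 30.00°; Σ(L_z)² = 28 ℏ²; |L|−L_z,max ≈ 0.4641ℏ

The 6f level has l = 3.
cos θ_min = 3/√12, so θ_min ≈ 30.00°.
Σ m_l² = 28, so Σ(L_z)² = 28 ℏ².
|L| − L_z,max = (2√3 − 3)ℏ ≈ 0.4641ℏ.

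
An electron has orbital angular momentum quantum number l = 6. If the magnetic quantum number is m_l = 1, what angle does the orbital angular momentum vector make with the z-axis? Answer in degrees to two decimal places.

|L| = ℏ√(l(l+1)) = √42 ℏ.
L_z = m_l ℏ = 1ℏ.
cos θ = L_z/|L| = 1/√42, so θ ≈ 81.12°.

θ ≈ 81.12°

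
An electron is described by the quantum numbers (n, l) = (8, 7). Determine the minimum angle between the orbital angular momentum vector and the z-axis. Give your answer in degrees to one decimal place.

θ_min ≈ 20.7°

|L|² = l(l+1)ℏ² = 56ℏ², so |L| = 2√14 ℏ.
The smallest angle corresponds to the largest L_z, i.e. m_l = l = 7, giving L_z = 7ℏ.
cos θ_min = 7/√56, so θ_min ≈ 20.7°.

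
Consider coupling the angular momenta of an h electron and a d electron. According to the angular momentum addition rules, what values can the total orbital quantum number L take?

L = 3, 4, 5, 6, 7

By the triangle rule, |l₁ − l₂| ≤ L ≤ l₁ + l₂.
L ∈ {3, 4, 5, 6, 7}.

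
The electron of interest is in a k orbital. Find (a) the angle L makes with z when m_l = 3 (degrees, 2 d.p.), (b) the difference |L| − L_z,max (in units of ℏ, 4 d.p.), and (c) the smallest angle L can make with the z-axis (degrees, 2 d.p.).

A k state has l = 7.
For m_l = 3: cos θ = 3/√56, θ ≈ 66.37°.
|L| − L_z,max = (2√14 − 7)ℏ ≈ 0.4833ℏ.
cos θ_min = 7/√56, so θ_min ≈ 20.70°.

θ(m_l=3) ≈ 66.37°; |L|−L_z,max ≈ 0.4833ℏ; θ_min ≈ 20.70°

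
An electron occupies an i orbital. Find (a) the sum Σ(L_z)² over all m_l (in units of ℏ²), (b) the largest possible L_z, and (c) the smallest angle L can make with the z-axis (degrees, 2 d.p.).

For an i orbital, l = 6.
Σ m_l² = 182, so Σ(L_z)² = 182 ℏ².
L_z,max = lℏ = 6ℏ.
cos θ_min = 6/√42, so θ_min ≈ 22.21°.

Σ(L_z)² = 182 ℏ²; L_z,max = 6ℏ; θ_min ≈ 22.21°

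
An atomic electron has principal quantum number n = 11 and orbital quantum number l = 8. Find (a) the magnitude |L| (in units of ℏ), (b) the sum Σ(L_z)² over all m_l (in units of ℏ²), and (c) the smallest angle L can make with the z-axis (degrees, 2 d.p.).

|L| = 6√2 ℏ ≈ 8.485ℏ; Σ(L_z)² = 408 ℏ²; θ_min ≈ 19.47°

|L| = ℏ√(8·9) = 6√2 ℏ ≈ 8.485ℏ.
Σ m_l² = 408, so Σ(L_z)² = 408 ℏ².
cos θ_min = 8/√72, so θ_min ≈ 19.47°.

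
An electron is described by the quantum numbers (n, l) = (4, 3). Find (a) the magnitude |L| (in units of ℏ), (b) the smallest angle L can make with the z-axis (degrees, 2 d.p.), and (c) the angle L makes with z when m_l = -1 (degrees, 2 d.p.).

|L| = ℏ√(3·4) = 2√3 ℏ ≈ 3.464ℏ.
cos θ_min = 3/√12, so θ_min ≈ 30.00°.
For m_l = -1: cos θ = -1/√12, θ ≈ 106.78°.

|L| = 2√3 ℏ ≈ 3.464ℏ; θ_min ≈ 30.00°; θ(m_l=-1) ≈ 106.78°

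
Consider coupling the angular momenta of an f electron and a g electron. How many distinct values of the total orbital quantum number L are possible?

The total orbital quantum number L ranges from |l₁ − l₂| to l₁ + l₂ in integer steps.
Allowed values: L = 1, 2, 3, 4, 5, 6, 7.
That is 7 values.

7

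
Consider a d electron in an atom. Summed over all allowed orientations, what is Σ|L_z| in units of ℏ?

D corresponds to l = 2.
The allowed m_l values are -2, -1, 0, 1, 2.
Σ|m_l| = 2(1+2+…+2) = 6.

Σ|L_z| = 6 ℏ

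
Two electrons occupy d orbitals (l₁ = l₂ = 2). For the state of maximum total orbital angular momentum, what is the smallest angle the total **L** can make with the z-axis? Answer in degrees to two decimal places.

θ_min ≈ 26.57°

Angular momentum addition gives L = |l₁ − l₂|, …, l₁ + l₂.
Allowed values: L = 0, 1, 2, 3, 4.
The maximum is L = 4, with |L_tot| = ℏ√(4·5) = 2√5 ℏ.
The minimum angle with z is arccos(4/√20) ≈ 26.57°.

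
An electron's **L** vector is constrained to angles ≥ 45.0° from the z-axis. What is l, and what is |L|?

l = 1, |L| = √2 ℏ ≈ 1.414ℏ

At minimum angle, m_l = l, so cos θ = l/√(l(l+1)); cos²θ = l/(l+1) = 0.5000.
Solving: l = 1.
Then |L| = ℏ√(1·2) = √2 ℏ.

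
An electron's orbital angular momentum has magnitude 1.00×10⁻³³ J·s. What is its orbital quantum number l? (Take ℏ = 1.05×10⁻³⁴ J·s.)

l = 9

|L|/ℏ = (1.00×10⁻³³)/(1.05×10⁻³⁴) ≈ 9.524.
(|L|/ℏ)² = l(l+1) ≈ 90.70 ⇒ l = 9.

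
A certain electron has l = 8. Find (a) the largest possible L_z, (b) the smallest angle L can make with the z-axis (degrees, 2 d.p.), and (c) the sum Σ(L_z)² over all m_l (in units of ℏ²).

L_z,max = lℏ = 8ℏ.
cos θ_min = 8/√72, so θ_min ≈ 19.47°.
Σ m_l² = 408, so Σ(L_z)² = 408 ℏ².

L_z,max = 8ℏ; θ_min ≈ 19.47°; Σ(L_z)² = 408 ℏ²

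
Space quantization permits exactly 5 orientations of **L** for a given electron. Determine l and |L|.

l = 2, |L| = √6 ℏ ≈ 2.449ℏ

2l + 1 = 5 ⇒ l = 2.
|L| = ℏ√(l(l+1)) = ℏ√(2·3) = √6 ℏ.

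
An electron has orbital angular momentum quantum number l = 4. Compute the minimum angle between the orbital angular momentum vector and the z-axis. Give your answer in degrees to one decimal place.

|L|² = l(l+1)ℏ² = 20ℏ², so |L| = 2√5 ℏ.
The smallest angle corresponds to the largest L_z, i.e. m_l = l = 4, giving L_z = 4ℏ.
cos θ_min = 4/√20, so θ_min ≈ 26.6°.

θ_min ≈ 26.6°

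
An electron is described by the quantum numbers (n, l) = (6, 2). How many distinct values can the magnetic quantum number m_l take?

5

The number of m_l values is 2l + 1 = 2·2 + 1 = 5.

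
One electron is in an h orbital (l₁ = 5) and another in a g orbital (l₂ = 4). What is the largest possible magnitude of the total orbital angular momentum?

|L_tot|_max = 3√10 ℏ ≈ 9.487ℏ

L runs from |5 − 4| = 1 to 5 + 4 = 9.
Allowed values: L = 1, 2, 3, 4, 5, 6, 7, 8, 9.
The largest magnitude corresponds to L = 9: |L_tot| = ℏ√(9·10) = 3√10 ℏ.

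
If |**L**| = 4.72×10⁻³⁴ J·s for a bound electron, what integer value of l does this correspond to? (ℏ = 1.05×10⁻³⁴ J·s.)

In units of ℏ, |L| ≈ 4.495.
l(l+1) ≈ 4.495² ≈ 20.21, so l = 4.

l = 4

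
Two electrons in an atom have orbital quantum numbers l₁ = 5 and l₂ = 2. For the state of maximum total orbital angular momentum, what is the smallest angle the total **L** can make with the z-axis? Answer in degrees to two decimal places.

The total orbital quantum number L ranges from |l₁ − l₂| to l₁ + l₂ in integer steps.
Allowed values: L = 3, 4, 5, 6, 7.
The maximum is L = 7, with |L_tot| = ℏ√(7·8) = 2√14 ℏ.
The minimum angle with z is arccos(7/√56) ≈ 20.70°.

θ_min ≈ 20.70°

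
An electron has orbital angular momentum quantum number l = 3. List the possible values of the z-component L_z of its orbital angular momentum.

L_z = m_l ℏ with m_l ranging from −l to +l in integer steps.
For l = 3: m_l ∈ {-3, -2, -1, 0, 1, 2, 3}.

L_z ∈ {−3ℏ, −2ℏ, −ℏ, 0, ℏ, 2ℏ, 3ℏ}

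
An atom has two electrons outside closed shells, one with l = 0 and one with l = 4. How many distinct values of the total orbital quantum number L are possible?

L runs from |0 − 4| = 4 to 0 + 4 = 4.
So L can be 4.
That is 1 value.

1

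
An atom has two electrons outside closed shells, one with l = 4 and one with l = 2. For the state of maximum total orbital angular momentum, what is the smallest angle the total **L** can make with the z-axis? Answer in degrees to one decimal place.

The total orbital quantum number L ranges from |l₁ − l₂| to l₁ + l₂ in integer steps.
So L can be 2, 3, 4, 5, 6.
The maximum is L = 6, with |L_tot| = ℏ√(6·7) = √42 ℏ.
The minimum angle with z is arccos(6/√42) ≈ 22.2°.

θ_min ≈ 22.2°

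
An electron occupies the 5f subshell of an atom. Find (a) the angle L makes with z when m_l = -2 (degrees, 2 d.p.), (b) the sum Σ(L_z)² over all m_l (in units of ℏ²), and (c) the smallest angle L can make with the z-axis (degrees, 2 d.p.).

5f means n = 5, l = 3.
For m_l = -2: cos θ = -2/√12, θ ≈ 125.26°.
Σ m_l² = 28, so Σ(L_z)² = 28 ℏ².
cos θ_min = 3/√12, so θ_min ≈ 30.00°.

θ(m_l=-2) ≈ 125.26°; Σ(L_z)² = 28 ℏ²; θ_min ≈ 30.00°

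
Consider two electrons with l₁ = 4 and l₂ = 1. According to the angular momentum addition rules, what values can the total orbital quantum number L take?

L = 3, 4, 5

By the triangle rule, |l₁ − l₂| ≤ L ≤ l₁ + l₂.
Allowed values: L = 3, 4, 5.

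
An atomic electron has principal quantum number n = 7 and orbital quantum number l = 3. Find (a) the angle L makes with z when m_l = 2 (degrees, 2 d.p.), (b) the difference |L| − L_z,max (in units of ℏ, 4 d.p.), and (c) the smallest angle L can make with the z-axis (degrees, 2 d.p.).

For m_l = 2: cos θ = 2/√12, θ ≈ 54.74°.
|L| − L_z,max = (2√3 − 3)ℏ ≈ 0.4641ℏ.
cos θ_min = 3/√12, so θ_min ≈ 30.00°.

θ(m_l=2) ≈ 54.74°; |L|−L_z,max ≈ 0.4641ℏ; θ_min ≈ 30.00°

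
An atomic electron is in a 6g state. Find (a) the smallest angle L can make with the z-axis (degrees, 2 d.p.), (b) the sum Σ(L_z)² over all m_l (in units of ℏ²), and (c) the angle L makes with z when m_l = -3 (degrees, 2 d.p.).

θ_min ≈ 26.57°; Σ(L_z)² = 60 ℏ²; θ(m_l=-3) ≈ 132.13°

6g means n = 6, l = 4.
cos θ_min = 4/√20, so θ_min ≈ 26.57°.
Σ m_l² = 60, so Σ(L_z)² = 60 ℏ².
For m_l = -3: cos θ = -3/√20, θ ≈ 132.13°.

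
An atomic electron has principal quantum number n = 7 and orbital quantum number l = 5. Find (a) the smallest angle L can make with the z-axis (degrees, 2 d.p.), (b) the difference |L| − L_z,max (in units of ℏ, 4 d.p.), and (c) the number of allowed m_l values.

θ_min ≈ 24.09°; |L|−L_z,max ≈ 0.4772ℏ; 11 values

cos θ_min = 5/√30, so θ_min ≈ 24.09°.
|L| − L_z,max = (√30 − 5)ℏ ≈ 0.4772ℏ.
There are 2l+1 = 11 values of m_l.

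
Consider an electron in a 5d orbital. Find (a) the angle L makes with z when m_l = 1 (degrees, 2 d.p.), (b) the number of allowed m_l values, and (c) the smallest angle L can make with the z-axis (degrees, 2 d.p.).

θ(m_l=1) ≈ 65.91°; 5 values; θ_min ≈ 35.26°

For 5d, l = 2.
For m_l = 1: cos θ = 1/√6, θ ≈ 65.91°.
There are 2l+1 = 5 values of m_l.
cos θ_min = 2/√6, so θ_min ≈ 35.26°.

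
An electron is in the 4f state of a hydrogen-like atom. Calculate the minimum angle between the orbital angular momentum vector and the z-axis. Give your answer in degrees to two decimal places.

θ_min ≈ 30.00°

For 4f, l = 3.
|L|² = l(l+1)ℏ² = 12ℏ², so |L| = 2√3 ℏ.
The smallest angle corresponds to the largest L_z, i.e. m_l = l = 3, giving L_z = 3ℏ.
cos θ_min = 3/√12, so θ_min ≈ 30.00°.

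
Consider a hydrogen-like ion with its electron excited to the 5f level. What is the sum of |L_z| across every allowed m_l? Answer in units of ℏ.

The 5f level has l = 3.
m_l ∈ {-3, -2, -1, 0, 1, 2, 3}.
Σ|m_l| = l(l+1) = 12.

Σ|L_z| = 12 ℏ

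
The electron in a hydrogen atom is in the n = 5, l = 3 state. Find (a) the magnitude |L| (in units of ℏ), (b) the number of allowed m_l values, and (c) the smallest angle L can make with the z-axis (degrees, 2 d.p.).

|L| = 2√3 ℏ ≈ 3.464ℏ; 7 values; θ_min ≈ 30.00°

|L| = ℏ√(3·4) = 2√3 ℏ ≈ 3.464ℏ.
There are 2l+1 = 7 values of m_l.
cos θ_min = 3/√12, so θ_min ≈ 30.00°.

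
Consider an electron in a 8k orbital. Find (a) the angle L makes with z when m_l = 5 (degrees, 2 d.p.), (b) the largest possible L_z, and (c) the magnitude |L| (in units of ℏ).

The 8k subshell has l = 7.
For m_l = 5: cos θ = 5/√56, θ ≈ 48.08°.
L_z,max = lℏ = 7ℏ.
|L| = ℏ√(7·8) = 2√14 ℏ ≈ 7.483ℏ.

θ(m_l=5) ≈ 48.08°; L_z,max = 7ℏ; |L| = 2√14 ℏ ≈ 7.483ℏ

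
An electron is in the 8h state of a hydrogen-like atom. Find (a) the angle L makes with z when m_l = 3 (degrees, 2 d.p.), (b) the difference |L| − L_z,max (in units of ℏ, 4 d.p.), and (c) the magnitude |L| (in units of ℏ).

θ(m_l=3) ≈ 56.79°; |L|−L_z,max ≈ 0.4772ℏ; |L| = √30 ℏ ≈ 5.477ℏ

The 8h subshell has l = 5.
For m_l = 3: cos θ = 3/√30, θ ≈ 56.79°.
|L| − L_z,max = (√30 − 5)ℏ ≈ 0.4772ℏ.
|L| = ℏ√(5·6) = √30 ℏ ≈ 5.477ℏ.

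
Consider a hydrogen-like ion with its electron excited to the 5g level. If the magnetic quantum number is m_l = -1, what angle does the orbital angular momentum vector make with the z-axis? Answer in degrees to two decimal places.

θ ≈ 102.92°

The 5g level has l = 4.
|L| = ℏ√(l(l+1)) = 2√5 ℏ.
L_z = m_l ℏ = −1ℏ.
cos θ = L_z/|L| = -1/√20, so θ ≈ 102.92°.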